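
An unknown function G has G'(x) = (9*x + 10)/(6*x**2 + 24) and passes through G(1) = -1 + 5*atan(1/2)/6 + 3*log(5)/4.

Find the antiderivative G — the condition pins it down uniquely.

Since d/dx undoes antidifferentiation here, G(x) must give back the stated G'(x).
A general antiderivative is 3*log(x**2 + 4)/4 + 5*atan(x/2)/6 + C.
The condition gives C = -1 + 5*atan(1/2)/6 + 3*log(5)/4 - (5*atan(1/2)/6 + 3*log(5)/4) = -1.
So G(x) = (9*log(x**2 + 4) + 10*atan(x/2) - 12)/12.
Check: d/dx[(9*log(x**2 + 4) + 10*atan(x/2) - 12)/12] = (9*x + 10)/(6*x**2 + 24) = G'(x).

G(x) = (9*log(x**2 + 4) + 10*atan(x/2) - 12)/12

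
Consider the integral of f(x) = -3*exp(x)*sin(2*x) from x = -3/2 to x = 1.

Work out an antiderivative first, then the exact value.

Antiderivative: F(x) = -3*exp(x)*sin(2*x)/5 + 6*exp(x)*cos(2*x)/5; value = -3*exp(1)*sin(2)/5 + 6*exp(1)*cos(2)/5 - 3*exp(-3/2)*sin(3)/5 - 6*exp(-3/2)*cos(3)/5

Any candidate F(x) must reproduce f(x) exactly when differentiated.
F(x) = -3*exp(x)*sin(2*x)/5 + 6*exp(x)*cos(2*x)/5 is an antiderivative of f.
Check: d/dx[-3*exp(x)*sin(2*x)/5 + 6*exp(x)*cos(2*x)/5] = -3*exp(x)*sin(2*x) = f(x).
F(1) = -3*exp(1)*sin(2)/5 + 6*exp(1)*cos(2)/5; F(-3/2) = 6*exp(-3/2)*cos(3)/5 + 3*exp(-3/2)*sin(3)/5.
Integral = F(1) - F(-3/2) = -3*exp(1)*sin(2)/5 + 6*exp(1)*cos(2)/5 - 3*exp(-3/2)*sin(3)/5 - 6*exp(-3/2)*cos(3)/5.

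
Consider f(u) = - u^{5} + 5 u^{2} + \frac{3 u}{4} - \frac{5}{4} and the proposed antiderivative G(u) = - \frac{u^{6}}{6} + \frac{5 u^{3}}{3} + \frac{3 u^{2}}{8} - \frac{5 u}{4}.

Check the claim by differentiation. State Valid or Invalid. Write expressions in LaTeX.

d/du[G] = - u^{5} + 5 u^{2} + \frac{3 u}{4} - \frac{5}{4}
This equals f(u) exactly, so the claim holds.

Valid. The derivative of G reproduces f.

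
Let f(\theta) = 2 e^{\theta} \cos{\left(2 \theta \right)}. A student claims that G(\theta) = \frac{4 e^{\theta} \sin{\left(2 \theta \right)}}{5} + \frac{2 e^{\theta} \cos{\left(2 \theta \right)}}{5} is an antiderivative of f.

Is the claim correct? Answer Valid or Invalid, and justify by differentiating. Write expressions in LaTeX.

Valid. The derivative of G reproduces f.

d/d\theta[G] = 2 e^{\theta} \cos{\left(2 \theta \right)}
This equals f(\theta) exactly, so the claim holds.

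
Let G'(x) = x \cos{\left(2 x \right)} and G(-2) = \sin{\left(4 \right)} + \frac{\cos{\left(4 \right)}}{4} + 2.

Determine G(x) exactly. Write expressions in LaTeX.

G(x) = \frac{x \sin{\left(2 x \right)}}{2} + \frac{\cos{\left(2 x \right)}}{4} + 2

Recover the given G'(x) by differentiating a candidate G(x); any mismatch rules it out.
A general antiderivative is \frac{x \sin{\left(2 x \right)}}{2} + \frac{\cos{\left(2 x \right)}}{4} + C.
The condition gives C = \sin{\left(4 \right)} + \frac{\cos{\left(4 \right)}}{4} + 2 - (\sin{\left(4 \right)} + \frac{\cos{\left(4 \right)}}{4}) = 2.
So G(x) = \frac{x \sin{\left(2 x \right)}}{2} + \frac{\cos{\left(2 x \right)}}{4} + 2.
Check: d/dx[\frac{x \sin{\left(2 x \right)}}{2} + \frac{\cos{\left(2 x \right)}}{4} + 2] = x \cos{\left(2 x \right)} = G'(x).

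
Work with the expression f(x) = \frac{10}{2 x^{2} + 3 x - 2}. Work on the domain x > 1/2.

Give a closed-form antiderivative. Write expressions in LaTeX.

An antiderivative is F(x) = 2 \left(\log{\left(x - \frac{1}{2} \right)} - \log{\left(x + 2 \right)}\right).

The denominator factors as \left(x + 2\right) \left(2 x - 1\right); partial fractions split f into directly integrable pieces: \frac{4}{2 x - 1} - \frac{2}{x + 2}.
Check: d/dx[2 \left(\log{\left(x - \frac{1}{2} \right)} - \log{\left(x + 2 \right)}\right)] = \frac{10}{2 x^{2} + 3 x - 2} = f(x).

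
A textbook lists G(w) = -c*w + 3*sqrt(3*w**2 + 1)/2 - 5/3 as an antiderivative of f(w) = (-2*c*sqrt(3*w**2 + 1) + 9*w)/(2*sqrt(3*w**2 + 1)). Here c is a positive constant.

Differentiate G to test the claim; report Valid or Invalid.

Valid. The derivative of G reproduces f.

d/dw[G] = (-2*c*sqrt(3*w**2 + 1) + 9*w)/(2*sqrt(3*w**2 + 1))
This equals f(w) exactly, so the claim holds.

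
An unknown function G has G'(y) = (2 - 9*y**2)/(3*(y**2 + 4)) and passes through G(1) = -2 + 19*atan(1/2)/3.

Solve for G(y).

Any candidate G(y) must reproduce the stated G'(y) exactly.
A general antiderivative is -3*y + 19*atan(y/2)/3 + C.
The condition gives C = -2 + 19*atan(1/2)/3 - (-3 + 19*atan(1/2)/3) = 1.
So G(y) = -3*y + 19*atan(y/2)/3 + 1.
Check: d/dy[-3*y + 19*atan(y/2)/3 + 1] = (2 - 9*y**2)/(3*y**2 + 12), which equals G'(y).

G(y) = -3*y + 19*atan(y/2)/3 + 1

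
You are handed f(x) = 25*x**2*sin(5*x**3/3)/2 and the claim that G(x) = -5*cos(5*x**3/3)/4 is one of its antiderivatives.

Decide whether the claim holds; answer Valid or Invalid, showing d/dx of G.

d/dx[G] = 25*x**2*sin(5*x**3/3)/4
d/dx[G] - f(x) = -25*x**2*sin(5*x**3/3)/4 != 0.

Invalid: d/dx[G] - f = -25*x**2*sin(5*x**3/3)/4, which is not 0.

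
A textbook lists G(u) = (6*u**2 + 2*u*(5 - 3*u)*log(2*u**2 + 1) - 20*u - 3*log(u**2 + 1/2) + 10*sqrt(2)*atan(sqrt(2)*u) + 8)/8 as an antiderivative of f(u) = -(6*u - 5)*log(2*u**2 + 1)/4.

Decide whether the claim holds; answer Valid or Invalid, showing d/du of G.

d/du[G] = -3*u*log(2*u**2 + 1)/2 + 5*log(2*u**2 + 1)/4
This equals f(u) exactly, so the claim holds.

Valid. The derivative of G reproduces f.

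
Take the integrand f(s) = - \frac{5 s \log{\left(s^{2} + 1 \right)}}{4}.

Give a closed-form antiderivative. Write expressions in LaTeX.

An antiderivative is F(s) = \frac{5 \left(- s^{2} \log{\left(s^{2} + 1 \right)} + s^{2} - \log{\left(s^{2} + 1 \right)}\right)}{8}.

A first test for any F(s): its s-derivative must equal f(s) identically.
Check: d/ds[\frac{5 \left(- s^{2} \log{\left(s^{2} + 1 \right)} + s^{2} - \log{\left(s^{2} + 1 \right)}\right)}{8}] = - \frac{5 s \log{\left(s^{2} + 1 \right)}}{4} = f(s).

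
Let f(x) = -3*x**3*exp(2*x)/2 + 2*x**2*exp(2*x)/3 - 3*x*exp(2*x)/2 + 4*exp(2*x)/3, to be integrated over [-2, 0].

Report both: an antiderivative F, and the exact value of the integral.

Recognize the product-rule pattern: f = u'v + uv' with u = -3*x**3/4 + 35*x**2/24 - 53*x/24 + 85/48, v = exp(2*x), so integration by parts undoes it.
F(x) = (-36*x**3 + 70*x**2 - 106*x + 85)*exp(2*x)/48 is an antiderivative of f.
Check: d/dx[(-36*x**3 + 70*x**2 - 106*x + 85)*exp(2*x)/48] = -3*x**3*exp(2*x)/2 + 2*x**2*exp(2*x)/3 - 3*x*exp(2*x)/2 + 4*exp(2*x)/3 = f(x).
F(0) = 85/48; F(-2) = 865*exp(-4)/48.
Integral = F(0) - F(-2) = 85/48 - 865*exp(-4)/48.

Antiderivative: F(x) = (-36*x**3 + 70*x**2 - 106*x + 85)*exp(2*x)/48; value = 85/48 - 865*exp(-4)/48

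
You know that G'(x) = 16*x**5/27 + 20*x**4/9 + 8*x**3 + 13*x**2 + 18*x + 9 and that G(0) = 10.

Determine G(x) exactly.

The substitution u = -2*x**2/3 - x - 3 works: G'(x) is exactly (dG/du)*(du/dx) for that inner function.
A general antiderivative is -(-2*x**2/3 - x - 3)**3/3 + C.
The condition gives C = 10 - (9) = 1.
So G(x) = (8*x**6 + 36*x**5 + 162*x**4 + 351*x**3 + 729*x**2 + 729*x + 810)/81.
Check: d/dx[(8*x**6 + 36*x**5 + 162*x**4 + 351*x**3 + 729*x**2 + 729*x + 810)/81] = 16*x**5/27 + 20*x**4/9 + 8*x**3 + 13*x**2 + 18*x + 9 = G'(x).

G(x) = (8*x**6 + 36*x**5 + 162*x**4 + 351*x**3 + 729*x**2 + 729*x + 810)/81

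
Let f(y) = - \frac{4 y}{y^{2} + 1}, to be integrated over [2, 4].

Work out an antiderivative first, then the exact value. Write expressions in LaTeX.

Antiderivative: F(y) = - 2 \log{\left(y^{2} + 1 \right)}; value = - 2 \log{\left(17 \right)} + 2 \log{\left(5 \right)}

f matches the chain-rule pattern g'(h)*h' with inner function h(y) = y^{2} + 1; substituting u = h(y) collapses the integral.
F(y) = - 2 \log{\left(y^{2} + 1 \right)} is an antiderivative of f.
Check: d/dy[- 2 \log{\left(y^{2} + 1 \right)}] = - \frac{4 y}{y^{2} + 1} = f(y).
F(4) = - 2 \log{\left(17 \right)}; F(2) = - 2 \log{\left(5 \right)}.
Integral = F(4) - F(2) = - 2 \log{\left(17 \right)} + 2 \log{\left(5 \right)}.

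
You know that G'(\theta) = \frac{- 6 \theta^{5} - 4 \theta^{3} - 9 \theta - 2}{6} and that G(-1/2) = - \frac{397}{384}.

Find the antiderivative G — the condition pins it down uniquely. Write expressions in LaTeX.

G(\theta) = - \frac{\theta^{6}}{6} - \frac{\theta^{4}}{6} - \frac{3 \theta^{2}}{4} - \frac{\theta}{3} - 1

Any candidate G(\theta) must reproduce the stated G'(\theta) exactly.
A general antiderivative is - \frac{\theta^{6}}{6} - \frac{\theta^{4}}{6} - \frac{3 \theta^{2}}{4} - \frac{\theta}{3} + C.
The condition gives C = - \frac{397}{384} - (- \frac{13}{384}) = -1.
So G(\theta) = - \frac{\theta^{6}}{6} - \frac{\theta^{4}}{6} - \frac{3 \theta^{2}}{4} - \frac{\theta}{3} - 1.
Check: d/d\theta[- \frac{\theta^{6}}{6} - \frac{\theta^{4}}{6} - \frac{3 \theta^{2}}{4} - \frac{\theta}{3} - 1] = - \theta^{5} - \frac{2 \theta^{3}}{3} - \frac{3 \theta}{2} - \frac{1}{3}, which equals G'(\theta).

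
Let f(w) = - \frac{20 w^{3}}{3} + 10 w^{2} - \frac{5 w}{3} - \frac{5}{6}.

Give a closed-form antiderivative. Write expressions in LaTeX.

The substitution u = w^{2} - w - \frac{1}{4} works: f is exactly (dF/du)*(du/dw) for that inner function.
Check: d/dw[- \frac{5 \left(w^{2} - w - \frac{1}{4}\right)^{2}}{3}] = - \frac{20 w^{3}}{3} + 10 w^{2} - \frac{5 w}{3} - \frac{5}{6} = f(w).

An antiderivative is F(w) = - \frac{5 \left(w^{2} - w - \frac{1}{4}\right)^{2}}{3}.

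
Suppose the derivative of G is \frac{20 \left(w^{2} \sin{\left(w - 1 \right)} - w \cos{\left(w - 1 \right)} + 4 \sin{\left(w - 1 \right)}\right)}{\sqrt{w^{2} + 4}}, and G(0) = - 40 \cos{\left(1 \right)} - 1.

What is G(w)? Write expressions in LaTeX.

G'(w) has the shape u'v + uv' for u = - 20 \sqrt{w^{2} + 4} and v = \cos{\left(w - 1 \right)} — it is the derivative of the product u*v.
A general antiderivative is - 20 \sqrt{w^{2} + 4} \cos{\left(w - 1 \right)} + C.
The condition gives C = - 40 \cos{\left(1 \right)} - 1 - (- 40 \cos{\left(1 \right)}) = -1.
So G(w) = - 20 \sqrt{w^{2} + 4} \cos{\left(w - 1 \right)} - 1.
Check: d/dw[- 20 \sqrt{w^{2} + 4} \cos{\left(w - 1 \right)} - 1] = \frac{20 w^{2} \sin{\left(w - 1 \right)} - 20 w \cos{\left(w - 1 \right)} + 80 \sin{\left(w - 1 \right)}}{\sqrt{w^{2} + 4}}, which equals G'(w).

G(w) = - 20 \sqrt{w^{2} + 4} \cos{\left(w - 1 \right)} - 1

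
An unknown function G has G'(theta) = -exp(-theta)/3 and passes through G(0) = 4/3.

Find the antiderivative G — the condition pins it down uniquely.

G(theta) = (3*exp(theta) + 1)*exp(-theta)/3

Recover the given G'(theta) by differentiating a candidate G(theta); any mismatch rules it out.
A general antiderivative is exp(-theta)/3 + C.
The condition gives C = 4/3 - (1/3) = 1.
So G(theta) = (3*exp(theta) + 1)*exp(-theta)/3.
Check: d/dtheta[(3*exp(theta) + 1)*exp(-theta)/3] = -exp(-theta)/3 = G'(theta).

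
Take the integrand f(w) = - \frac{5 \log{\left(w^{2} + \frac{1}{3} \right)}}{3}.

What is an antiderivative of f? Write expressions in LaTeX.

A first test for any F(w): its w-derivative must equal f(w) identically.
Check: d/dw[- \frac{5 \left(3 w \log{\left(w^{2} + \frac{1}{3} \right)} - 6 w + 2 \sqrt{3} \operatorname{atan}{\left(\sqrt{3} w \right)}\right)}{9}] = - \frac{5 \log{\left(w^{2} + \frac{1}{3} \right)}}{3} = f(w).

An antiderivative is F(w) = - \frac{5 \left(3 w \log{\left(w^{2} + \frac{1}{3} \right)} - 6 w + 2 \sqrt{3} \operatorname{atan}{\left(\sqrt{3} w \right)}\right)}{9}.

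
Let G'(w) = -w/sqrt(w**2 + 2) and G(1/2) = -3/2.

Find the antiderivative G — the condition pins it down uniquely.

G(w) = -sqrt(w**2 + 2)

G'(w) matches the chain-rule pattern g'(h)*h' with inner function h(w) = w**2 + 2; substituting u = h(w) collapses the integral.
A general antiderivative is -sqrt(w**2 + 2) + C.
The condition gives C = -3/2 - (-3/2) = 0.
So G(w) = -sqrt(w**2 + 2).
Check: d/dw[-sqrt(w**2 + 2)] = -w/sqrt(w**2 + 2) = G'(w).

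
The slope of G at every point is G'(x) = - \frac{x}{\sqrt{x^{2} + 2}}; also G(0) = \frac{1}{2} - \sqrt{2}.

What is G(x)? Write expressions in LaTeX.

G(x) = \frac{1}{2} - \sqrt{x^{2} + 2}

The substitution u = x^{2} + 2 works: G'(x) is exactly (dG/du)*(du/dx) for that inner function.
A general antiderivative is - \sqrt{x^{2} + 2} + C.
The condition gives C = \frac{1}{2} - \sqrt{2} - (- \sqrt{2}) = \frac{1}{2}.
So G(x) = \frac{1}{2} - \sqrt{x^{2} + 2}.
Check: d/dx[\frac{1}{2} - \sqrt{x^{2} + 2}] = - \frac{x}{\sqrt{x^{2} + 2}} = G'(x).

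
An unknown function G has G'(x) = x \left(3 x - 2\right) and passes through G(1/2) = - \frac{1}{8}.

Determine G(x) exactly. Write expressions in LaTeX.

G(x) = x^{3} - x^{2}

Recover the given G'(x) by differentiating a candidate G(x); any mismatch rules it out.
A general antiderivative is x^{3} - x^{2} + C.
The condition gives C = - \frac{1}{8} - (- \frac{1}{8}) = 0.
So G(x) = x^{3} - x^{2}.
Check: d/dx[x^{3} - x^{2}] = 3 x^{2} - 2 x, which equals G'(x).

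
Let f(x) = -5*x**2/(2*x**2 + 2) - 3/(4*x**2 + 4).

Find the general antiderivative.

The integrand splits into summands that can be handled one at a time.
Check: d/dx[(-10*x + 7*atan(x))/4] = (-10*x**2 - 3)/(4*x**2 + 4), which equals f(x).

F(x) = (-10*x + 7*atan(x))/4 + C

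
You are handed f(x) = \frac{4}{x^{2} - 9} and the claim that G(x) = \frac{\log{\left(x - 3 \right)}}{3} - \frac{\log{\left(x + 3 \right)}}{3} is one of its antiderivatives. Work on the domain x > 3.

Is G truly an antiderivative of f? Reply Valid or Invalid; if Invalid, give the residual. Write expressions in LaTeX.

Invalid: d/dx[G] - f = - \frac{2}{x^{2} - 9}, which is not 0.

d/dx[G] = \frac{2}{x^{2} - 9}
d/dx[G] - f(x) = - \frac{2}{x^{2} - 9} != 0.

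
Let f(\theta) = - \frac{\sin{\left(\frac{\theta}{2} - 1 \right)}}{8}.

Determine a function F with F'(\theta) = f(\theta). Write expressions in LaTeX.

Since d/d\theta undoes antidifferentiation here, F'(\theta) = f(\theta) is required of F(\theta).
Check: d/d\theta[\frac{\cos{\left(\frac{\theta}{2} - 1 \right)}}{4}] = - \frac{\sin{\left(\frac{\theta}{2} - 1 \right)}}{8} = f(\theta).

An antiderivative is F(\theta) = \frac{\cos{\left(\frac{\theta}{2} - 1 \right)}}{4}.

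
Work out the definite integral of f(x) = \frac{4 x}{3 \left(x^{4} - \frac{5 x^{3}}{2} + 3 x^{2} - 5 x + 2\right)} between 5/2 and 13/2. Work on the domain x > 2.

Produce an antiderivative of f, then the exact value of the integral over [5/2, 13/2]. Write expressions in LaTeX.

Antiderivative: F(x) = \frac{8 \log{\left(x - 2 \right)}}{27} - \frac{16 \log{\left(x - \frac{1}{2} \right)}}{81} - \frac{4 \log{\left(x^{2} + 2 \right)}}{81} - \frac{20 \sqrt{2} \operatorname{atan}{\left(\frac{\sqrt{2} x}{2} \right)}}{81}; value = - \frac{20 \sqrt{2} \operatorname{atan}{\left(\frac{13 \sqrt{2}}{4} \right)}}{81} - \frac{16 \log{\left(6 \right)}}{81} - \frac{4 \log{\left(\frac{177}{4} \right)}}{81} + \frac{4 \log{\left(\frac{33}{4} \right)}}{81} + \frac{40 \log{\left(2 \right)}}{81} + \frac{20 \sqrt{2} \operatorname{atan}{\left(\frac{5 \sqrt{2}}{4} \right)}}{81} + \frac{8 \log{\left(\frac{9}{2} \right)}}{27}

Factor the denominator (3 \left(x - 2\right) \left(2 x - 1\right) \left(x^{2} + 2\right)) and decompose: f = - \frac{8 \left(x + 5\right)}{81 \left(x^{2} + 2\right)} - \frac{32}{81 \left(2 x - 1\right)} + \frac{8}{27 \left(x - 2\right)}; each piece integrates to a log, atan, or power term.
F(x) = \frac{8 \log{\left(x - 2 \right)}}{27} - \frac{16 \log{\left(x - \frac{1}{2} \right)}}{81} - \frac{4 \log{\left(x^{2} + 2 \right)}}{81} - \frac{20 \sqrt{2} \operatorname{atan}{\left(\frac{\sqrt{2} x}{2} \right)}}{81} is an antiderivative of f.
Check: d/dx[\frac{8 \log{\left(x - 2 \right)}}{27} - \frac{16 \log{\left(x - \frac{1}{2} \right)}}{81} - \frac{4 \log{\left(x^{2} + 2 \right)}}{81} - \frac{20 \sqrt{2} \operatorname{atan}{\left(\frac{\sqrt{2} x}{2} \right)}}{81}] = \frac{8 x}{6 x^{4} - 15 x^{3} + 18 x^{2} - 30 x + 12}, which equals f(x).
F(13/2) = - \frac{20 \sqrt{2} \operatorname{atan}{\left(\frac{13 \sqrt{2}}{4} \right)}}{81} - \frac{16 \log{\left(6 \right)}}{81} - \frac{4 \log{\left(\frac{177}{4} \right)}}{81} + \frac{8 \log{\left(\frac{9}{2} \right)}}{27}; F(5/2) = - \frac{20 \sqrt{2} \operatorname{atan}{\left(\frac{5 \sqrt{2}}{4} \right)}}{81} - \frac{40 \log{\left(2 \right)}}{81} - \frac{4 \log{\left(\frac{33}{4} \right)}}{81}.
Integral = F(13/2) - F(5/2) = - \frac{20 \sqrt{2} \operatorname{atan}{\left(\frac{13 \sqrt{2}}{4} \right)}}{81} - \frac{16 \log{\left(6 \right)}}{81} - \frac{4 \log{\left(\frac{177}{4} \right)}}{81} + \frac{4 \log{\left(\frac{33}{4} \right)}}{81} + \frac{40 \log{\left(2 \right)}}{81} + \frac{20 \sqrt{2} \operatorname{atan}{\left(\frac{5 \sqrt{2}}{4} \right)}}{81} + \frac{8 \log{\left(\frac{9}{2} \right)}}{27}.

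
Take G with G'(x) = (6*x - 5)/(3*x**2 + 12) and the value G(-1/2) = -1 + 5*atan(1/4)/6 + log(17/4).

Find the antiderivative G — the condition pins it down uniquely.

Since d/dx undoes antidifferentiation here, G(x) must give back the stated G'(x).
A general antiderivative is log(x**2 + 4) - 5*atan(x/2)/6 + C.
The condition gives C = -1 + 5*atan(1/4)/6 + log(17/4) - (5*atan(1/4)/6 + log(17/4)) = -1.
So G(x) = log(x**2 + 4) - 5*atan(x/2)/6 - 1.
Check: d/dx[log(x**2 + 4) - 5*atan(x/2)/6 - 1] = (6*x - 5)/(3*x**2 + 12) = G'(x).

G(x) = log(x**2 + 4) - 5*atan(x/2)/6 - 1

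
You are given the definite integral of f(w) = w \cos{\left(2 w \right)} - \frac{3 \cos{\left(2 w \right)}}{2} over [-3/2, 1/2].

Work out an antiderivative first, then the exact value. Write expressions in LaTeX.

Antiderivative: F(w) = \frac{2 w \sin{\left(2 w \right)} - 3 \sin{\left(2 w \right)} + \cos{\left(2 w \right)}}{4}; value = - \frac{\sin{\left(1 \right)}}{2} - \frac{3 \sin{\left(3 \right)}}{2} + \frac{\cos{\left(1 \right)}}{4} - \frac{\cos{\left(3 \right)}}{4}

Integrate term by term and add the pieces.
F(w) = \frac{2 w \sin{\left(2 w \right)} - 3 \sin{\left(2 w \right)} + \cos{\left(2 w \right)}}{4} is an antiderivative of f.
Check: d/dw[\frac{2 w \sin{\left(2 w \right)} - 3 \sin{\left(2 w \right)} + \cos{\left(2 w \right)}}{4}] = w \cos{\left(2 w \right)} - \frac{3 \cos{\left(2 w \right)}}{2} = f(w).
F(1/2) = - \frac{\sin{\left(1 \right)}}{2} + \frac{\cos{\left(1 \right)}}{4}; F(-3/2) = \frac{\cos{\left(3 \right)}}{4} + \frac{3 \sin{\left(3 \right)}}{2}.
Integral = F(1/2) - F(-3/2) = - \frac{\sin{\left(1 \right)}}{2} - \frac{3 \sin{\left(3 \right)}}{2} + \frac{\cos{\left(1 \right)}}{4} - \frac{\cos{\left(3 \right)}}{4}.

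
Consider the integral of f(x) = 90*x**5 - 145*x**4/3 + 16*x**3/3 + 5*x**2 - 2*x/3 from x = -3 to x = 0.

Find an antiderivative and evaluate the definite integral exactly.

f has the shape u'v + uv' for u = 5*x**2 - x and v = 3*x**4 - 4*x**3/3 + x/3 — it is the derivative of the product u*v.
F(x) = 15*x**6 - 29*x**5/3 + 4*x**4/3 + 5*x**3/3 - x**2/3 is an antiderivative of f.
Check: d/dx[15*x**6 - 29*x**5/3 + 4*x**4/3 + 5*x**3/3 - x**2/3] = 90*x**5 - 145*x**4/3 + 16*x**3/3 + 5*x**2 - 2*x/3 = f(x).
F(0) = 0; F(-3) = 13344.
Integral = F(0) - F(-3) = -13344.

Antiderivative: F(x) = 15*x**6 - 29*x**5/3 + 4*x**4/3 + 5*x**3/3 - x**2/3; value = -13344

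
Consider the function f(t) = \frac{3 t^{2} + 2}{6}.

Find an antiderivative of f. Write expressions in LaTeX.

For F(t) to be correct the identity F'(t) - f(t) = 0 must hold.
Check: d/dt[\frac{t^{3}}{6} + \frac{t}{3}] = \frac{t^{2}}{2} + \frac{1}{3}, which equals f(t).

An antiderivative is F(t) = \frac{t^{3}}{6} + \frac{t}{3}.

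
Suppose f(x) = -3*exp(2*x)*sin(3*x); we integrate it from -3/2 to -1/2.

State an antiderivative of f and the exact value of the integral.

Check any antiderivative F(x) by computing F'(x) and comparing it with f(x).
F(x) = -6*exp(2*x)*sin(3*x)/13 + 9*exp(2*x)*cos(3*x)/13 is an antiderivative of f.
Check: d/dx[-6*exp(2*x)*sin(3*x)/13 + 9*exp(2*x)*cos(3*x)/13] = -3*exp(2*x)*sin(3*x) = f(x).
F(-1/2) = 9*exp(-1)*cos(3/2)/13 + 6*exp(-1)*sin(3/2)/13; F(-3/2) = 6*exp(-3)*sin(9/2)/13 + 9*exp(-3)*cos(9/2)/13.
Integral = F(-1/2) - F(-3/2) = -9*exp(-3)*cos(9/2)/13 + 9*exp(-1)*cos(3/2)/13 - 6*exp(-3)*sin(9/2)/13 + 6*exp(-1)*sin(3/2)/13.

Antiderivative: F(x) = -6*exp(2*x)*sin(3*x)/13 + 9*exp(2*x)*cos(3*x)/13; value = -9*exp(-3)*cos(9/2)/13 + 9*exp(-1)*cos(3/2)/13 - 6*exp(-3)*sin(9/2)/13 + 6*exp(-1)*sin(3/2)/13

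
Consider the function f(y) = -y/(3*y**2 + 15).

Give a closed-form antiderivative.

The substitution u = y**2 + 5 works: f is exactly (dF/du)*(du/dy) for that inner function.
Check: d/dy[-log(y**2 + 5)/6] = -y/(3*y**2 + 15) = f(y).

An antiderivative is F(y) = -log(y**2 + 5)/6.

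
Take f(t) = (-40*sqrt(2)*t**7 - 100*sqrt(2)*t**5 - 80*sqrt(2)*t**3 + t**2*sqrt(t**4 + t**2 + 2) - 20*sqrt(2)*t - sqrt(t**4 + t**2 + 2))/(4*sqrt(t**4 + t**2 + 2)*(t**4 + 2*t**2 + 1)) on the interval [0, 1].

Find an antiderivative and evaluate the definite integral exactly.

Any candidate F(t) must reproduce f(t) exactly when differentiated.
F(t) = -(20*sqrt(2)*t**2*sqrt(t**4 + t**2 + 2) + t + 20*sqrt(2)*sqrt(t**4 + t**2 + 2))/(4*(t**2 + 1)) is an antiderivative of f.
Check: d/dt[-(20*sqrt(2)*t**2*sqrt(t**4 + t**2 + 2) + t + 20*sqrt(2)*sqrt(t**4 + t**2 + 2))/(4*(t**2 + 1))] = (-40*sqrt(2)*t**7 - 100*sqrt(2)*t**5 - 80*sqrt(2)*t**3 + t**2*sqrt(t**4 + t**2 + 2) - 20*sqrt(2)*t - sqrt(t**4 + t**2 + 2))/(4*t**4*sqrt(t**4 + t**2 + 2) + 8*t**2*sqrt(t**4 + t**2 + 2) + 4*sqrt(t**4 + t**2 + 2)), which equals f(t).
F(1) = -10*sqrt(2) - 1/8; F(0) = -10.
Integral = F(1) - F(0) = 79/8 - 10*sqrt(2).

Antiderivative: F(t) = -(20*sqrt(2)*t**2*sqrt(t**4 + t**2 + 2) + t + 20*sqrt(2)*sqrt(t**4 + t**2 + 2))/(4*(t**2 + 1)); value = 79/8 - 10*sqrt(2)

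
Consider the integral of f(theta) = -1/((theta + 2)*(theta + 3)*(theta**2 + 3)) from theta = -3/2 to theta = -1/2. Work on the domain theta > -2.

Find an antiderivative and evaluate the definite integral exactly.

The denominator factors as (theta + 2)*(theta + 3)*(theta**2 + 3); partial fractions split f into directly integrable pieces: (5*theta - 3)/(84*(theta**2 + 3)) + 1/(12*(theta + 3)) - 1/(7*(theta + 2)).
F(theta) = -log(theta + 2)/7 + log(theta + 3)/12 + 5*log(theta**2 + 3)/168 - sqrt(3)*atan(sqrt(3)*theta/3)/84 is an antiderivative of f.
Check: d/dtheta[-log(theta + 2)/7 + log(theta + 3)/12 + 5*log(theta**2 + 3)/168 - sqrt(3)*atan(sqrt(3)*theta/3)/84] = -1/(theta**4 + 5*theta**3 + 9*theta**2 + 15*theta + 18), which equals f(theta).
F(-1/2) = -log(3/2)/7 + sqrt(3)*atan(sqrt(3)/6)/84 + 5*log(13/4)/168 + log(5/2)/12; F(-3/2) = sqrt(3)*atan(sqrt(3)/2)/84 + log(3/2)/12 + 5*log(21/4)/168 + log(2)/7.
Integral = F(-1/2) - F(-3/2) = -log(2)/7 - 19*log(3/2)/84 - 5*log(21/4)/168 - sqrt(3)*atan(sqrt(3)/2)/84 + sqrt(3)*atan(sqrt(3)/6)/84 + 5*log(13/4)/168 + log(5/2)/12.

Antiderivative: F(theta) = -log(theta + 2)/7 + log(theta + 3)/12 + 5*log(theta**2 + 3)/168 - sqrt(3)*atan(sqrt(3)*theta/3)/84; value = -log(2)/7 - 19*log(3/2)/84 - 5*log(21/4)/168 - sqrt(3)*atan(sqrt(3)/2)/84 + sqrt(3)*atan(sqrt(3)/6)/84 + 5*log(13/4)/168 + log(5/2)/12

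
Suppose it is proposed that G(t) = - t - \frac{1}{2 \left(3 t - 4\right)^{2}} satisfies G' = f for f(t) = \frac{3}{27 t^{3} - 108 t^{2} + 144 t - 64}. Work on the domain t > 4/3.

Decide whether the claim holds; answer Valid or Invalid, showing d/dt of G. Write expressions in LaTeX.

Invalid: d/dt[G] - f = -1, which is not 0.

d/dt[G] = \frac{- 27 t^{3} + 108 t^{2} - 144 t + 67}{27 t^{3} - 108 t^{2} + 144 t - 64}
d/dt[G] - f(t) = -1 != 0.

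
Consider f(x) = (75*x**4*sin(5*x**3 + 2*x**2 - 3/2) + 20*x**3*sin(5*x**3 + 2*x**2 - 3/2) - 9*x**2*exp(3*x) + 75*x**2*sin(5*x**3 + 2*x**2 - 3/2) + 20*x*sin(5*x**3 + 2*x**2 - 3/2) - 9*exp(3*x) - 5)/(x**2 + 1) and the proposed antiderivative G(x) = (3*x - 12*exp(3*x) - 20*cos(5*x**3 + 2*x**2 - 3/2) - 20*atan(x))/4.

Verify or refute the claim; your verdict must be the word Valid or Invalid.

d/dx[G] = (300*x**4*sin(5*x**3 + 2*x**2 - 3/2) + 80*x**3*sin(5*x**3 + 2*x**2 - 3/2) - 36*x**2*exp(3*x) + 300*x**2*sin(5*x**3 + 2*x**2 - 3/2) + 3*x**2 + 80*x*sin(5*x**3 + 2*x**2 - 3/2) - 36*exp(3*x) - 17)/(4*x**2 + 4)
d/dx[G] - f(x) = 3/4 != 0.

Invalid: d/dx[G] - f = 3/4, which is not 0.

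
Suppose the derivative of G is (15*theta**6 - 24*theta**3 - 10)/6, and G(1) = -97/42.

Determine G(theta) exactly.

Whatever form G(theta) takes, its d/dtheta must return the stated G'(theta).
A general antiderivative is 5*theta**7/14 - theta**4 - 5*theta/3 + C.
The condition gives C = -97/42 - (-97/42) = 0.
So G(theta) = 5*theta**7/14 - theta**4 - 5*theta/3.
Check: d/dtheta[5*theta**7/14 - theta**4 - 5*theta/3] = 5*theta**6/2 - 4*theta**3 - 5/3, which equals G'(theta).

G(theta) = 5*theta**7/14 - theta**4 - 5*theta/3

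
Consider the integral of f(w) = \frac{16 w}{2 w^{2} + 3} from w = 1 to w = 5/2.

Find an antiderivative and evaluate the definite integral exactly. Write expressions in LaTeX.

f matches the chain-rule pattern g'(h)*h' with inner function h(w) = w^{2} + \frac{3}{2}; substituting u = h(w) collapses the integral.
F(w) = 4 \log{\left(w^{2} + \frac{3}{2} \right)} is an antiderivative of f.
Check: d/dw[4 \log{\left(w^{2} + \frac{3}{2} \right)}] = \frac{16 w}{2 w^{2} + 3} = f(w).
F(5/2) = 4 \log{\left(\frac{31}{4} \right)}; F(1) = 4 \log{\left(\frac{5}{2} \right)}.
Integral = F(5/2) - F(1) = - 4 \log{\left(\frac{5}{2} \right)} + 4 \log{\left(\frac{31}{4} \right)}.

Antiderivative: F(w) = 4 \log{\left(w^{2} + \frac{3}{2} \right)}; value = - 4 \log{\left(\frac{5}{2} \right)} + 4 \log{\left(\frac{31}{4} \right)}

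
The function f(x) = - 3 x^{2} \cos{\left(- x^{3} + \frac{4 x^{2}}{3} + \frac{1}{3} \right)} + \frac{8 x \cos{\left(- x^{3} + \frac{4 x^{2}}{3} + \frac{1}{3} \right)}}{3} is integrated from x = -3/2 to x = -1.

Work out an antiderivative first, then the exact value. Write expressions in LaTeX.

The substitution u = - x^{3} + \frac{4 x^{2}}{3} + \frac{1}{3} works: f is exactly (dF/du)*(du/dx) for that inner function.
F(x) = \sin{\left(- x^{3} + \frac{4 x^{2}}{3} + \frac{1}{3} \right)} is an antiderivative of f.
Check: d/dx[\sin{\left(- x^{3} + \frac{4 x^{2}}{3} + \frac{1}{3} \right)}] = - 3 x^{2} \cos{\left(- x^{3} + \frac{4 x^{2}}{3} + \frac{1}{3} \right)} + \frac{8 x \cos{\left(- x^{3} + \frac{4 x^{2}}{3} + \frac{1}{3} \right)}}{3} = f(x).
F(-1) = \sin{\left(\frac{8}{3} \right)}; F(-3/2) = \sin{\left(\frac{161}{24} \right)}.
Integral = F(-1) - F(-3/2) = - \sin{\left(\frac{161}{24} \right)} + \sin{\left(\frac{8}{3} \right)}.

Antiderivative: F(x) = \sin{\left(- x^{3} + \frac{4 x^{2}}{3} + \frac{1}{3} \right)}; value = - \sin{\left(\frac{161}{24} \right)} + \sin{\left(\frac{8}{3} \right)}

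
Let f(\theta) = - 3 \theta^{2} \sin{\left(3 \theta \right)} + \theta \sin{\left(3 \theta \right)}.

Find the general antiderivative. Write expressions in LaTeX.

The integrand splits into summands that can be handled one at a time.
Check: d/d\theta[\frac{9 \theta^{2} \cos{\left(3 \theta \right)} - 6 \theta \sin{\left(3 \theta \right)} - 3 \theta \cos{\left(3 \theta \right)} + \sin{\left(3 \theta \right)} - 2 \cos{\left(3 \theta \right)}}{9}] = - 3 \theta^{2} \sin{\left(3 \theta \right)} + \theta \sin{\left(3 \theta \right)} = f(\theta).

F(\theta) = \frac{9 \theta^{2} \cos{\left(3 \theta \right)} - 6 \theta \sin{\left(3 \theta \right)} - 3 \theta \cos{\left(3 \theta \right)} + \sin{\left(3 \theta \right)} - 2 \cos{\left(3 \theta \right)}}{9} + C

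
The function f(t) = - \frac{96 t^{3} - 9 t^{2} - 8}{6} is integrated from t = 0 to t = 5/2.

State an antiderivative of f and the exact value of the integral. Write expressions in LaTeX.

Antiderivative: F(t) = - 4 t^{4} + \frac{t^{3}}{2} + \frac{4 t}{3}; value = - \frac{6965}{48}

Check any antiderivative F(t) by computing F'(t) and comparing it with f(t).
F(t) = - 4 t^{4} + \frac{t^{3}}{2} + \frac{4 t}{3} is an antiderivative of f.
Check: d/dt[- 4 t^{4} + \frac{t^{3}}{2} + \frac{4 t}{3}] = - 16 t^{3} + \frac{3 t^{2}}{2} + \frac{4}{3}, which equals f(t).
F(5/2) = - \frac{6965}{48}; F(0) = 0.
Integral = F(5/2) - F(0) = - \frac{6965}{48}.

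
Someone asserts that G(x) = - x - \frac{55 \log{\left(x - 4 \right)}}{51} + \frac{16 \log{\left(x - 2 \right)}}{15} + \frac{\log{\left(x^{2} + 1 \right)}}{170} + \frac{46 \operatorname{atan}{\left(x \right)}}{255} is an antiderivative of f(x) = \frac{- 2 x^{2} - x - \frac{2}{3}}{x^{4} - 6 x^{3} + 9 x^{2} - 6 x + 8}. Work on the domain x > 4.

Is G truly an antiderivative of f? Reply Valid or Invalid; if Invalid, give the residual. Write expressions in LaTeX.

d/dx[G] = \frac{- 3 x^{4} + 18 x^{3} - 33 x^{2} + 15 x - 26}{3 x^{4} - 18 x^{3} + 27 x^{2} - 18 x + 24}
d/dx[G] - f(x) = -1 != 0.

Invalid: d/dx[G] - f = -1, which is not 0.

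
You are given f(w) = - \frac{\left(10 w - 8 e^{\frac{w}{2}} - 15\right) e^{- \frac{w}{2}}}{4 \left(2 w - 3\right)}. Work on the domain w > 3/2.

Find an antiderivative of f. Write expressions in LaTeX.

An antiderivative is F(w) = \frac{\left(2 e^{\frac{w}{2}} \log{\left(w - \frac{3}{2} \right)} + 5\right) e^{- \frac{w}{2}}}{2}.

Recover f(w) by differentiating a candidate F(w); any mismatch rules it out.
Check: d/dw[\frac{\left(2 e^{\frac{w}{2}} \log{\left(w - \frac{3}{2} \right)} + 5\right) e^{- \frac{w}{2}}}{2}] = \frac{- 10 w + 8 e^{\frac{w}{2}} + 15}{8 w e^{\frac{w}{2}} - 12 e^{\frac{w}{2}}}, which equals f(w).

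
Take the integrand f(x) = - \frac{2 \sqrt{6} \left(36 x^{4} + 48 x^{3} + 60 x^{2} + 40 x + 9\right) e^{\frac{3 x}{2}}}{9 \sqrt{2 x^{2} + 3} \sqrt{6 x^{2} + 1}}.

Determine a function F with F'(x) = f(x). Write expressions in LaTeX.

Whatever form F(x) takes, F'(x) = f(x) is non-negotiable.
Check: d/dx[- \frac{4 \sqrt{6} \sqrt{2 x^{2} + 3} \sqrt{6 x^{2} + 1} e^{\frac{3 x}{2}}}{9}] = \frac{- 72 \sqrt{6} x^{4} e^{\frac{3 x}{2}} - 96 \sqrt{6} x^{3} e^{\frac{3 x}{2}} - 120 \sqrt{6} x^{2} e^{\frac{3 x}{2}} - 80 \sqrt{6} x e^{\frac{3 x}{2}} - 18 \sqrt{6} e^{\frac{3 x}{2}}}{9 \sqrt{2 x^{2} + 3} \sqrt{6 x^{2} + 1}}, which equals f(x).

An antiderivative is F(x) = - \frac{4 \sqrt{6} \sqrt{2 x^{2} + 3} \sqrt{6 x^{2} + 1} e^{\frac{3 x}{2}}}{9}.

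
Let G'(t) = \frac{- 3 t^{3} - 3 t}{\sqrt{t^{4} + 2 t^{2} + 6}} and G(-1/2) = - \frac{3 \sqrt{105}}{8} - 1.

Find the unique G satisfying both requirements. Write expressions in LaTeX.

G(t) = - \frac{3 \sqrt{t^{4} + 2 t^{2} + 6}}{2} - 1

The substitution u = t^{4} + 2 t^{2} + 6 works: G'(t) is exactly (dG/du)*(du/dt) for that inner function.
A general antiderivative is - \frac{3 \sqrt{t^{4} + 2 t^{2} + 6}}{2} + C.
The condition gives C = - \frac{3 \sqrt{105}}{8} - 1 - (- \frac{3 \sqrt{105}}{8}) = -1.
So G(t) = - \frac{3 \sqrt{t^{4} + 2 t^{2} + 6}}{2} - 1.
Check: d/dt[- \frac{3 \sqrt{t^{4} + 2 t^{2} + 6}}{2} - 1] = \frac{- 3 t^{3} - 3 t}{\sqrt{t^{4} + 2 t^{2} + 6}} = G'(t).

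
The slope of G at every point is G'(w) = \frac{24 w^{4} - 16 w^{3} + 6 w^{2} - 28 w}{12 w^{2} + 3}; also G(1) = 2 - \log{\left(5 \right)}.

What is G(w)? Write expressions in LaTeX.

Since d/dw undoes antidifferentiation here, G(w) must give back the stated G'(w).
A general antiderivative is \frac{2 w^{3}}{3} - \frac{2 w^{2}}{3} - \log{\left(4 w^{2} + 1 \right)} + 1 + C.
The condition gives C = 2 - \log{\left(5 \right)} - (1 - \log{\left(5 \right)}) = 1.
So G(w) = \frac{2 w^{3} - 2 w^{2} - 3 \log{\left(4 w^{2} + 1 \right)} + 6}{3}.
Check: d/dw[\frac{2 w^{3} - 2 w^{2} - 3 \log{\left(4 w^{2} + 1 \right)} + 6}{3}] = \frac{24 w^{4} - 16 w^{3} + 6 w^{2} - 28 w}{12 w^{2} + 3} = G'(w).

G(w) = \frac{2 w^{3} - 2 w^{2} - 3 \log{\left(4 w^{2} + 1 \right)} + 6}{3}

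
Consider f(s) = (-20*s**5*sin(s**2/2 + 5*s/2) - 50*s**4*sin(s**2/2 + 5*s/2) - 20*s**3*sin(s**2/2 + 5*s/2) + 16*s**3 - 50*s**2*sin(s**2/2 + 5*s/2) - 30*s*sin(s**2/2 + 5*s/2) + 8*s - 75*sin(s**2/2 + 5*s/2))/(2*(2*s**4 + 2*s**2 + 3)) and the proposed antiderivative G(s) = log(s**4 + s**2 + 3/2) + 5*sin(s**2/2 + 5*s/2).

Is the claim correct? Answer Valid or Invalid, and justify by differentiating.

Invalid: d/ds[G] - f = 5*s*sin(s**2/2 + 5*s/2) + 5*s*cos(s**2/2 + 5*s/2) + 25*sin(s**2/2 + 5*s/2)/2 + 25*cos(s**2/2 + 5*s/2)/2, which is not 0.

d/ds[G] = (20*s**5*cos(s**2/2 + 5*s/2) + 50*s**4*cos(s**2/2 + 5*s/2) + 20*s**3*cos(s**2/2 + 5*s/2) + 16*s**3 + 50*s**2*cos(s**2/2 + 5*s/2) + 30*s*cos(s**2/2 + 5*s/2) + 8*s + 75*cos(s**2/2 + 5*s/2))/(4*s**4 + 4*s**2 + 6)
d/ds[G] - f(s) = 5*s*sin(s**2/2 + 5*s/2) + 5*s*cos(s**2/2 + 5*s/2) + 25*sin(s**2/2 + 5*s/2)/2 + 25*cos(s**2/2 + 5*s/2)/2 != 0.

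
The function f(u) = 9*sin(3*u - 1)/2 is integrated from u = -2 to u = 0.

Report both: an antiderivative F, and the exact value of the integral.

Any candidate F(u) must reproduce f(u) exactly when differentiated.
F(u) = -3*cos(3*u - 1)/2 is an antiderivative of f.
Check: d/du[-3*cos(3*u - 1)/2] = 9*sin(3*u - 1)/2 = f(u).
F(0) = -3*cos(1)/2; F(-2) = -3*cos(7)/2.
Integral = F(0) - F(-2) = -3*cos(1)/2 + 3*cos(7)/2.

Antiderivative: F(u) = -3*cos(3*u - 1)/2; value = -3*cos(1)/2 + 3*cos(7)/2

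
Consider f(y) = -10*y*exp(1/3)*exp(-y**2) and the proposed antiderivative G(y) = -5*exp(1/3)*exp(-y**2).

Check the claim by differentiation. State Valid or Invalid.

Invalid: d/dy[G] - f = 20*y*exp(1/3)*exp(-y**2), which is not 0.

d/dy[G] = 10*y*exp(1/3)*exp(-y**2)
d/dy[G] - f(y) = 20*y*exp(1/3)*exp(-y**2) != 0.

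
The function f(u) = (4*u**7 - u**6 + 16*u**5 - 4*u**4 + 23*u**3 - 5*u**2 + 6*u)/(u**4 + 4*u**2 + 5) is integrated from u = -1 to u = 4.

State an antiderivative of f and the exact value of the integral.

Antiderivative: F(u) = u**4 - u**3/3 + 3*log(u**4 + 4*u**2 + 5)/4; value = -3*log(10)/4 + 3*log(325)/4 + 700/3

For F(u) to be correct the identity F'(u) - f(u) = 0 must hold.
F(u) = u**4 - u**3/3 + 3*log(u**4 + 4*u**2 + 5)/4 is an antiderivative of f.
Check: d/du[u**4 - u**3/3 + 3*log(u**4 + 4*u**2 + 5)/4] = (4*u**7 - u**6 + 16*u**5 - 4*u**4 + 23*u**3 - 5*u**2 + 6*u)/(u**4 + 4*u**2 + 5) = f(u).
F(4) = 3*log(325)/4 + 704/3; F(-1) = 4/3 + 3*log(10)/4.
Integral = F(4) - F(-1) = -3*log(10)/4 + 3*log(325)/4 + 700/3.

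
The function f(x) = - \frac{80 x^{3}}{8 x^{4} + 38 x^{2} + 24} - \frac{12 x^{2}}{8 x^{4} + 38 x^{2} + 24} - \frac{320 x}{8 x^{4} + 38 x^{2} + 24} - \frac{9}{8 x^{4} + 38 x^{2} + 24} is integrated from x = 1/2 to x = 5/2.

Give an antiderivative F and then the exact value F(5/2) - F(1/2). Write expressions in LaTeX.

Antiderivative: F(x) = - \frac{20 \log{\left(4 x^{2} + 3 \right)} + 3 \operatorname{atan}{\left(\frac{x}{2} \right)}}{4}; value = - 5 \log{\left(28 \right)} - \frac{3 \operatorname{atan}{\left(\frac{5}{4} \right)}}{4} + \frac{3 \operatorname{atan}{\left(\frac{1}{4} \right)}}{4} + 5 \log{\left(4 \right)}

The integrand splits into summands that can be handled one at a time.
F(x) = - \frac{20 \log{\left(4 x^{2} + 3 \right)} + 3 \operatorname{atan}{\left(\frac{x}{2} \right)}}{4} is an antiderivative of f.
Check: d/dx[- \frac{20 \log{\left(4 x^{2} + 3 \right)} + 3 \operatorname{atan}{\left(\frac{x}{2} \right)}}{4}] = \frac{- 80 x^{3} - 12 x^{2} - 320 x - 9}{8 x^{4} + 38 x^{2} + 24}, which equals f(x).
F(5/2) = - 5 \log{\left(28 \right)} - \frac{3 \operatorname{atan}{\left(\frac{5}{4} \right)}}{4}; F(1/2) = - 5 \log{\left(4 \right)} - \frac{3 \operatorname{atan}{\left(\frac{1}{4} \right)}}{4}.
Integral = F(5/2) - F(1/2) = - 5 \log{\left(28 \right)} - \frac{3 \operatorname{atan}{\left(\frac{5}{4} \right)}}{4} + \frac{3 \operatorname{atan}{\left(\frac{1}{4} \right)}}{4} + 5 \log{\left(4 \right)}.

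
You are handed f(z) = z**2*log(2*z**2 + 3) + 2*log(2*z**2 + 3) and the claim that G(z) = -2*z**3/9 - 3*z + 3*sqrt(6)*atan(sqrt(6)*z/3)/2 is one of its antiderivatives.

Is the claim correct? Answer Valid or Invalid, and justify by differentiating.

Invalid: d/dz[G] - f = (-6*z**4*log(2*z**2 + 3) - 4*z**4 - 21*z**2*log(2*z**2 + 3) - 24*z**2 - 18*log(2*z**2 + 3))/(6*z**2 + 9), which is not 0.

d/dz[G] = (-4*z**4 - 24*z**2)/(6*z**2 + 9)
d/dz[G] - f(z) = (-6*z**4*log(2*z**2 + 3) - 4*z**4 - 21*z**2*log(2*z**2 + 3) - 24*z**2 - 18*log(2*z**2 + 3))/(6*z**2 + 9) != 0.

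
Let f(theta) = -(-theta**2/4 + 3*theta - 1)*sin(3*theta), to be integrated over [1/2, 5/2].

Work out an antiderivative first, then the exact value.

Antiderivative: F(theta) = -(9*theta**2*cos(3*theta) - 6*theta*sin(3*theta) - 108*theta*cos(3*theta) + 36*sin(3*theta) + 34*cos(3*theta))/108; value = -7*sin(15/2)/36 - 71*cos(3/2)/432 + 11*sin(3/2)/36 + 719*cos(15/2)/432

Check any antiderivative F(theta) by computing F'(theta) and comparing it with f(theta).
F(theta) = -(9*theta**2*cos(3*theta) - 6*theta*sin(3*theta) - 108*theta*cos(3*theta) + 36*sin(3*theta) + 34*cos(3*theta))/108 is an antiderivative of f.
Check: d/dtheta[-(9*theta**2*cos(3*theta) - 6*theta*sin(3*theta) - 108*theta*cos(3*theta) + 36*sin(3*theta) + 34*cos(3*theta))/108] = theta**2*sin(3*theta)/4 - 3*theta*sin(3*theta) + sin(3*theta), which equals f(theta).
F(5/2) = -7*sin(15/2)/36 + 719*cos(15/2)/432; F(1/2) = -11*sin(3/2)/36 + 71*cos(3/2)/432.
Integral = F(5/2) - F(1/2) = -7*sin(15/2)/36 - 71*cos(3/2)/432 + 11*sin(3/2)/36 + 719*cos(15/2)/432.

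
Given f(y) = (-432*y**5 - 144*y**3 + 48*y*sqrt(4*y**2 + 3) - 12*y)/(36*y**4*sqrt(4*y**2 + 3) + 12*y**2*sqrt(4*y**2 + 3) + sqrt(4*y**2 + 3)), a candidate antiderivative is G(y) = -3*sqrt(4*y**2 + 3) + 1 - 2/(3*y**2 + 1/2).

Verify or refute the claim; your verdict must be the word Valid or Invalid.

d/dy[G] = (-432*y**5 - 144*y**3 + 48*y*sqrt(4*y**2 + 3) - 12*y)/(36*y**4*sqrt(4*y**2 + 3) + 12*y**2*sqrt(4*y**2 + 3) + sqrt(4*y**2 + 3))
This equals f(y) exactly, so the claim holds.

Valid: G'(y) = f(y).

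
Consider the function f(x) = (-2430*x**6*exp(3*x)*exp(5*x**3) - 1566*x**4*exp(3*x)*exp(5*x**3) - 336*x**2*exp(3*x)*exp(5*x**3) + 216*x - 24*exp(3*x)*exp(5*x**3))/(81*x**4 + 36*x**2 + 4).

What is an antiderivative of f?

An antiderivative is F(x) = -2*exp(5*x**3 + 3*x) - 4/(3*x**2 + 2/3).

Any candidate F(x) must reproduce f(x) exactly when differentiated.
Check: d/dx[-2*exp(5*x**3 + 3*x) - 4/(3*x**2 + 2/3)] = (-2430*x**6*exp(3*x)*exp(5*x**3) - 1566*x**4*exp(3*x)*exp(5*x**3) - 336*x**2*exp(3*x)*exp(5*x**3) + 216*x - 24*exp(3*x)*exp(5*x**3))/(81*x**4 + 36*x**2 + 4) = f(x).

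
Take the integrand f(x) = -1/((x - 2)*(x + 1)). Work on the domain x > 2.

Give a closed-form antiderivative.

An antiderivative is F(x) = -log(x - 2)/3 + log(x + 1)/3.

The denominator factors as (x - 2)*(x + 1); partial fractions split f into directly integrable pieces: 1/(3*(x + 1)) - 1/(3*(x - 2)).
Check: d/dx[-log(x - 2)/3 + log(x + 1)/3] = -1/(x**2 - x - 2), which equals f(x).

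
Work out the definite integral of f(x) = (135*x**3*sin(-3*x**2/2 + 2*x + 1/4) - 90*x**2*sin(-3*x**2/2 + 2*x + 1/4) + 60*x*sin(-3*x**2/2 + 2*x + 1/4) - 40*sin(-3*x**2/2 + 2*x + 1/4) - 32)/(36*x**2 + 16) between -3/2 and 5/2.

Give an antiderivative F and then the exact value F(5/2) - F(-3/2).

Antiderivative: F(x) = 5*cos(-3*x**2/2 + 2*x + 1/4)/4 - 4*atan(3*x/2)/3; value = -4*atan(15/4)/3 - 4*atan(9/4)/3 - 5*cos(49/8)/4 + 5*cos(33/8)/4

Any candidate F(x) must reproduce f(x) exactly when differentiated.
F(x) = 5*cos(-3*x**2/2 + 2*x + 1/4)/4 - 4*atan(3*x/2)/3 is an antiderivative of f.
Check: d/dx[5*cos(-3*x**2/2 + 2*x + 1/4)/4 - 4*atan(3*x/2)/3] = (135*x**3*sin(-3*x**2/2 + 2*x + 1/4) - 90*x**2*sin(-3*x**2/2 + 2*x + 1/4) + 60*x*sin(-3*x**2/2 + 2*x + 1/4) - 40*sin(-3*x**2/2 + 2*x + 1/4) - 32)/(36*x**2 + 16) = f(x).
F(5/2) = -4*atan(15/4)/3 + 5*cos(33/8)/4; F(-3/2) = 5*cos(49/8)/4 + 4*atan(9/4)/3.
Integral = F(5/2) - F(-3/2) = -4*atan(15/4)/3 - 4*atan(9/4)/3 - 5*cos(49/8)/4 + 5*cos(33/8)/4.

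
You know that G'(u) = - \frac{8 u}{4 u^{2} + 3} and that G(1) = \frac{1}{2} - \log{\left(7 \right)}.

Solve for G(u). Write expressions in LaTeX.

G(u) = \frac{1 - 2 \log{\left(4 u^{2} + 3 \right)}}{2}

The substitution w = 4 u^{2} + 3 works: G'(u) is exactly (dG/dw)*(dw/du) for that inner function.
A general antiderivative is - \log{\left(4 u^{2} + 3 \right)} + C.
The condition gives C = \frac{1}{2} - \log{\left(7 \right)} - (- \log{\left(7 \right)}) = \frac{1}{2}.
So G(u) = \frac{1 - 2 \log{\left(4 u^{2} + 3 \right)}}{2}.
Check: d/du[\frac{1 - 2 \log{\left(4 u^{2} + 3 \right)}}{2}] = - \frac{8 u}{4 u^{2} + 3} = G'(u).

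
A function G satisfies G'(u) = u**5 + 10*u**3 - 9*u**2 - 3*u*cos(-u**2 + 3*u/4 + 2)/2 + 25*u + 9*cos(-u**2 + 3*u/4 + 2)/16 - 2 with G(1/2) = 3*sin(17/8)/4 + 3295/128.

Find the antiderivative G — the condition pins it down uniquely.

G(u) = (2*u**6 + 30*u**4 - 36*u**3 + 150*u**2 - 24*u + 9*sin(-u**2 + 3*u/4 + 2) + 286)/12

Integrate term by term and add the pieces.
A general antiderivative is -3*u**3 - 2*u + 4*(u**2/2 + 5/2)**3/3 + 3*sin(-u**2 + 3*u/4 + 2)/4 + 3 + C.
The condition gives C = 3*sin(17/8)/4 + 3295/128 - (3*sin(17/8)/4 + 3295/128) = 0.
So G(u) = (2*u**6 + 30*u**4 - 36*u**3 + 150*u**2 - 24*u + 9*sin(-u**2 + 3*u/4 + 2) + 286)/12.
Check: d/du[(2*u**6 + 30*u**4 - 36*u**3 + 150*u**2 - 24*u + 9*sin(-u**2 + 3*u/4 + 2) + 286)/12] = u**5 + 10*u**3 - 9*u**2 - 3*u*cos(-u**2 + 3*u/4 + 2)/2 + 25*u + 9*cos(-u**2 + 3*u/4 + 2)/16 - 2 = G'(u).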